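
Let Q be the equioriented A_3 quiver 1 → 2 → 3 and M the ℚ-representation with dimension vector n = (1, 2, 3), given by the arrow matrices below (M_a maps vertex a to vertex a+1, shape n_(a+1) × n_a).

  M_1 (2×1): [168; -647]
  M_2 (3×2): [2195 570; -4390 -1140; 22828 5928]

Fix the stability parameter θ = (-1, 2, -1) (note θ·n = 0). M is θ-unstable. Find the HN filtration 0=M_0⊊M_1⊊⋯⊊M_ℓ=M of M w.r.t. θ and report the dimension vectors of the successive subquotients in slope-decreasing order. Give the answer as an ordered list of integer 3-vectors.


Via rank(M_{q-1}∘⋯∘M_p): M ≅ I[1,3], I[2,2], I[3,3]^2.
μ_θ-semistable layers: μ^(1)=2; μ^(2)=1/2; μ^(3)=-1

((0, 1, 0); (0, 1, 1); (1, 0, 2))


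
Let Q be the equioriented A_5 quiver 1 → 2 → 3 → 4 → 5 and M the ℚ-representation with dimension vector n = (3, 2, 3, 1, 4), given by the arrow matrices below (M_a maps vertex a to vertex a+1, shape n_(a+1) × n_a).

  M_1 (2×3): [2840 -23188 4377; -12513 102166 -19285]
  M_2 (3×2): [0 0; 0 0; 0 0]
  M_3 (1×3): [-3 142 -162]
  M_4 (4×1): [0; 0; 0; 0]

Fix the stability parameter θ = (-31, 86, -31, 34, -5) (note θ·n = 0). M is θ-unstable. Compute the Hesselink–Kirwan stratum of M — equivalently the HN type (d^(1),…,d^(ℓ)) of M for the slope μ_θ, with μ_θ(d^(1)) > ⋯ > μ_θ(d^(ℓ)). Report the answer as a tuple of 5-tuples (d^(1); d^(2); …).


Interval decomposition of M: I[1,1], I[1,2]^2, I[3,3]^2, I[3,4], I[5,5]^4.
HN type (ℓ=4): μ^(1)=86; μ^(2)=34; μ^(3)=-5; μ^(4)=-31

((0, 2, 0, 0, 0); (0, 0, 0, 1, 0); (0, 0, 0, 0, 4); (3, 0, 3, 0, 0))


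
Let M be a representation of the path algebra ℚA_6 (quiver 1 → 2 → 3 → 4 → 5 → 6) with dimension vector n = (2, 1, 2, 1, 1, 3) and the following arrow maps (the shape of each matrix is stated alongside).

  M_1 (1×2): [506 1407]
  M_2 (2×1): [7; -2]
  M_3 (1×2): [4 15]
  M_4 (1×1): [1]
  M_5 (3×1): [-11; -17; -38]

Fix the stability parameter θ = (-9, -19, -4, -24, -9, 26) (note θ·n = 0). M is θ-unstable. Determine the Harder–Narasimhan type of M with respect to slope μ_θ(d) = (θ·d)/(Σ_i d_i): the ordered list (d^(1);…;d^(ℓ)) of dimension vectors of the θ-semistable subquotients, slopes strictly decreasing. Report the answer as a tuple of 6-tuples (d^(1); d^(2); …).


Barcode: M ≅ I[1,1], I[1,6], I[3,3], I[6,6]^2. HN layers by μ_θ (4 steps, strictly decreasing):
  μ^(1)=26; μ^(2)=-4; μ^(3)=-9; μ^(4)=-14

((0, 0, 0, 0, 0, 3); (0, 0, 1, 0, 0, 0); (1, 0, 0, 0, 1, 0); (1, 1, 1, 1, 0, 0))


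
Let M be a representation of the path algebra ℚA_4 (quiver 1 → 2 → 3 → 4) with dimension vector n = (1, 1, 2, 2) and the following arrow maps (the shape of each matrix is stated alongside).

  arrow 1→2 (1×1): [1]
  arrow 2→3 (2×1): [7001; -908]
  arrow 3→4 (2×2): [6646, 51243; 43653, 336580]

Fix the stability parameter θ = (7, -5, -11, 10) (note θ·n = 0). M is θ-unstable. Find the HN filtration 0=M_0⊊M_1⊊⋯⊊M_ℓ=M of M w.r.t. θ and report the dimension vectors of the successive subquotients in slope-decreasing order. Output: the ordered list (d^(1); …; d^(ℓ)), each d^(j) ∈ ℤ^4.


Via rank(M_{q-1}∘⋯∘M_p): M ≅ I[1,4], I[3,4].
μ_θ-semistable layers: μ^(1)=10; μ^(2)=-3; μ^(3)=-11

((0, 0, 0, 2); (1, 1, 1, 0); (0, 0, 1, 0))


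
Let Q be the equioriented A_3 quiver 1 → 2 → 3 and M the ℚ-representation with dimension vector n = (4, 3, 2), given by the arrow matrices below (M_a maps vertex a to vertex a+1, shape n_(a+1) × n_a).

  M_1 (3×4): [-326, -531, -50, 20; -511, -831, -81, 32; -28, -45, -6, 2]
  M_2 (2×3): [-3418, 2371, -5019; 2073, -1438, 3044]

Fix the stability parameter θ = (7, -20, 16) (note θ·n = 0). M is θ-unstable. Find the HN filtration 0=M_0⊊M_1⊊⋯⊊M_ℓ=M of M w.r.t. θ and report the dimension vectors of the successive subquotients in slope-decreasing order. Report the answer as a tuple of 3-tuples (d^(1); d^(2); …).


Barcode: M ≅ I[1,1], I[1,2], I[1,3]^2. HN layers by μ_θ (3 steps, strictly decreasing):
  μ^(1)=16; μ^(2)=7; μ^(3)=-13/2

((0, 0, 2); (1, 0, 0); (3, 3, 0))


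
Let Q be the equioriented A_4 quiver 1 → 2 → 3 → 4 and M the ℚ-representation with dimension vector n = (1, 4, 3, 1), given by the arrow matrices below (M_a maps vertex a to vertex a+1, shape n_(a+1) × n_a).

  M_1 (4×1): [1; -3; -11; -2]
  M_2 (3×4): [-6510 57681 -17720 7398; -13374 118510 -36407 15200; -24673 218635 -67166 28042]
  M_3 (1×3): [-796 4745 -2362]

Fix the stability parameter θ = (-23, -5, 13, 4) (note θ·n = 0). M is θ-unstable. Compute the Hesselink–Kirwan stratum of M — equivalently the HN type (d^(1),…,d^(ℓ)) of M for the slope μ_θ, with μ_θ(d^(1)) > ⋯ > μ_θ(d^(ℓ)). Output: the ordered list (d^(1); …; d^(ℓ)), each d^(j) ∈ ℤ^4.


Via rank(M_{q-1}∘⋯∘M_p): M ≅ I[1,4], I[2,2], I[2,3]^2.
μ_θ-semistable layers: μ^(1)=13; μ^(2)=17/2; μ^(3)=-5; μ^(4)=-23

((0, 0, 2, 0); (0, 0, 1, 1); (0, 4, 0, 0); (1, 0, 0, 0))


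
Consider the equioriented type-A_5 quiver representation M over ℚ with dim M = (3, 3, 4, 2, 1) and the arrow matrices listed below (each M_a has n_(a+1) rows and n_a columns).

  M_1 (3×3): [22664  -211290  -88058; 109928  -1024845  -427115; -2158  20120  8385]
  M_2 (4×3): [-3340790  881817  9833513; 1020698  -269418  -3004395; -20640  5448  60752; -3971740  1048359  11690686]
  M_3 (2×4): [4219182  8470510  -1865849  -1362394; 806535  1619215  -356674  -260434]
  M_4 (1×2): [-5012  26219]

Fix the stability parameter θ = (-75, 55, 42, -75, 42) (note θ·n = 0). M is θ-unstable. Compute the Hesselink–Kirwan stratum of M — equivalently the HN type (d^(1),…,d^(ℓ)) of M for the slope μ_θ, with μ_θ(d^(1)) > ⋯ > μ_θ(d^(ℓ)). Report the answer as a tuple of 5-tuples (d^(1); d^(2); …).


Via rank(M_{q-1}∘⋯∘M_p): M ≅ I[1,1], I[1,3], I[1,5], I[2,2], I[3,3], I[3,4].
μ_θ-semistable layers: μ^(1)=55; μ^(2)=97/2; μ^(3)=42; μ^(4)=22/3; μ^(5)=-33/2; μ^(6)=-75

((0, 1, 0, 0, 0); (0, 1, 1, 0, 0); (0, 0, 1, 0, 1); (0, 1, 1, 1, 0); (0, 0, 1, 1, 0); (3, 0, 0, 0, 0))


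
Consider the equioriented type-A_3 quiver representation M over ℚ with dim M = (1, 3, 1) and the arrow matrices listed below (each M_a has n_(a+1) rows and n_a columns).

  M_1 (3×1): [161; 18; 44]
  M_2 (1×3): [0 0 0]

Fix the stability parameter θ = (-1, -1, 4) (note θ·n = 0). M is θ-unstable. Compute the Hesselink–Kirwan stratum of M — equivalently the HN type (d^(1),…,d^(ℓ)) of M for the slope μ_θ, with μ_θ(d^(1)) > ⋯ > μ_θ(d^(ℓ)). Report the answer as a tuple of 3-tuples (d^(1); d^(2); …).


Via rank(M_{q-1}∘⋯∘M_p): M ≅ I[1,2], I[2,2]^2, I[3,3].
μ_θ-semistable layers: μ^(1)=4; μ^(2)=-1

((0, 0, 1); (1, 3, 0))


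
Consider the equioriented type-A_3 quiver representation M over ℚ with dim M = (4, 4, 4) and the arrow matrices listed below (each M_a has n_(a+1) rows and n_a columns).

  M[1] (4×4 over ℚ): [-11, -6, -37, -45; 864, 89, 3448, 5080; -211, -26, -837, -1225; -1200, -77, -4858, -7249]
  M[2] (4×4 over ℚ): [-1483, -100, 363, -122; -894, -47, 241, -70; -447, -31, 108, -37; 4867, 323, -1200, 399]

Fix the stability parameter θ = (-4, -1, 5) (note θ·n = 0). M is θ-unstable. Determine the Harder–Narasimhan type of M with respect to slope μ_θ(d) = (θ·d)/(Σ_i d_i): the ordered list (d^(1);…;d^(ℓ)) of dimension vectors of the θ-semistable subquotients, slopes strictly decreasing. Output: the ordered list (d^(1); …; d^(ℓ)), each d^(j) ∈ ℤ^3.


Via rank(M_{q-1}∘⋯∘M_p): M ≅ I[1,1], I[1,2], I[1,3]^2, I[2,3], I[3,3].
μ_θ-semistable layers: μ^(1)=5; μ^(2)=-1; μ^(3)=-4

((0, 0, 4); (0, 4, 0); (4, 0, 0))


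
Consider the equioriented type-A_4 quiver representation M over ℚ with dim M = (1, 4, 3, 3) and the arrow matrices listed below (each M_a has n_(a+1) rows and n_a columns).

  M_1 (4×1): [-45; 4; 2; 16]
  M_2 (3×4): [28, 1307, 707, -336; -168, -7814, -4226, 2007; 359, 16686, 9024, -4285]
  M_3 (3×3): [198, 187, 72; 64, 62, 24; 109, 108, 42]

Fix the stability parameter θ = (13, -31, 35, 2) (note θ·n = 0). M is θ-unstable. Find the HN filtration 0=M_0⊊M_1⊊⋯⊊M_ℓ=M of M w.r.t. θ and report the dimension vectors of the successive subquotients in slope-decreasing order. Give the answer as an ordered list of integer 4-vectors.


Via rank(M_{q-1}∘⋯∘M_p): M ≅ I[1,3], I[2,2], I[2,4]^2, I[4,4].
μ_θ-semistable layers: μ^(1)=35; μ^(2)=37/2; μ^(3)=2; μ^(4)=-9; μ^(5)=-31

((0, 0, 1, 0); (0, 0, 2, 2); (0, 0, 0, 1); (1, 1, 0, 0); (0, 3, 0, 0))


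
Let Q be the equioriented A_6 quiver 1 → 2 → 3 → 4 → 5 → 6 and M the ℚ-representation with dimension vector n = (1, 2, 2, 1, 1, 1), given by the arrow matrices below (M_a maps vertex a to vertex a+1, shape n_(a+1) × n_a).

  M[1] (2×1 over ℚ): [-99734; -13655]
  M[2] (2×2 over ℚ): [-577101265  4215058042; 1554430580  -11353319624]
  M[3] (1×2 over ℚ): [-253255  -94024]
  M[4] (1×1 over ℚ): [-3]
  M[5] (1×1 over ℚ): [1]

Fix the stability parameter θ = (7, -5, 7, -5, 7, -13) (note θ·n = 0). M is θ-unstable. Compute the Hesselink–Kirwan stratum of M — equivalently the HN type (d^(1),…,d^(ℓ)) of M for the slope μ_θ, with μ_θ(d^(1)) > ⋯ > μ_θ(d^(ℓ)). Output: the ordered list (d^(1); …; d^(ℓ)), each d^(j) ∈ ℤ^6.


Via rank(M_{q-1}∘⋯∘M_p): M ≅ I[1,2], I[2,6], I[3,3].
μ_θ-semistable layers: μ^(1)=7; μ^(2)=1; μ^(3)=-1; μ^(4)=-5

((0, 0, 1, 0, 0, 0); (1, 1, 0, 0, 0, 0); (0, 0, 1, 1, 1, 1); (0, 1, 0, 0, 0, 0))


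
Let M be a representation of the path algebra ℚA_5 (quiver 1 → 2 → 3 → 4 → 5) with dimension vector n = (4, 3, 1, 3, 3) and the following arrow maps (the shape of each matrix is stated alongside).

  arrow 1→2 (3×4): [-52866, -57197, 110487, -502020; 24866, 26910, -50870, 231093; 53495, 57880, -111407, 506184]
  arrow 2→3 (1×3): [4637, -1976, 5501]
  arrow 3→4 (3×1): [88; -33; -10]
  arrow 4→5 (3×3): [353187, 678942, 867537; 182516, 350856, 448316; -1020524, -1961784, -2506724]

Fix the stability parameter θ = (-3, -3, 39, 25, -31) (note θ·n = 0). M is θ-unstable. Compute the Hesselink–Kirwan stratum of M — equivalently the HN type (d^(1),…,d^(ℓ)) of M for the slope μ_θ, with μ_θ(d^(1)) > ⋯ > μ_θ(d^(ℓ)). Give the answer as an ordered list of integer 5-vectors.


Barcode: M ≅ I[1,1], I[1,2]^2, I[1,4], I[4,4], I[4,5], I[5,5]^2. HN layers by μ_θ (4 steps, strictly decreasing):
  μ^(1)=32; μ^(2)=25; μ^(3)=-3; μ^(4)=-31

((0, 0, 1, 1, 0); (0, 0, 0, 1, 0); (4, 3, 0, 1, 1); (0, 0, 0, 0, 2))


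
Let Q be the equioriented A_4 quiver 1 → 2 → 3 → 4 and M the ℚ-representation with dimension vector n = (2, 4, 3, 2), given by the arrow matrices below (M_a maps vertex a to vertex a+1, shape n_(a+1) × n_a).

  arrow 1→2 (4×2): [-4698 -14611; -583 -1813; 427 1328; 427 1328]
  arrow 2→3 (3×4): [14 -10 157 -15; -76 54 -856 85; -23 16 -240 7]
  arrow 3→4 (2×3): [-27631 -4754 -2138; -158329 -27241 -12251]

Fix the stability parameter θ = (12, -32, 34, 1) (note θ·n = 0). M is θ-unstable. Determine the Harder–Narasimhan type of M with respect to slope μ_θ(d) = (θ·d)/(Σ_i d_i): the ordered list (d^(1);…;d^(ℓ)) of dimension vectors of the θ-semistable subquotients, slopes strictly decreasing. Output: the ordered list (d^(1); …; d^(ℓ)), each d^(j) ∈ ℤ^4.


Barcode: M ≅ I[1,4]^2, I[2,2], I[2,3]. HN layers by μ_θ (4 steps, strictly decreasing):
  μ^(1)=34; μ^(2)=35/2; μ^(3)=-10; μ^(4)=-32

((0, 0, 1, 0); (0, 0, 2, 2); (2, 2, 0, 0); (0, 2, 0, 0))


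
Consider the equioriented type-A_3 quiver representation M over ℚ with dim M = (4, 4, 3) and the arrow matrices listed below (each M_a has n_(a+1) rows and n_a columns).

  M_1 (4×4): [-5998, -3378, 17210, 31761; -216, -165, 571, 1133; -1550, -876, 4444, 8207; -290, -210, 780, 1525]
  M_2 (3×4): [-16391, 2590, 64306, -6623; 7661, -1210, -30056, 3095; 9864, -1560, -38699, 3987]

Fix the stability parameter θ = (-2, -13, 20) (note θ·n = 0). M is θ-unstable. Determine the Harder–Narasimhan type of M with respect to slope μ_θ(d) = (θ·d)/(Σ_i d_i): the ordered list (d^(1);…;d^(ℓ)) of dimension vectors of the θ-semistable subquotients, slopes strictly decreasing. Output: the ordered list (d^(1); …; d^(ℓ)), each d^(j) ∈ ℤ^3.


Via rank(M_{q-1}∘⋯∘M_p): M ≅ I[1,1], I[1,2]^2, I[1,3], I[2,3], I[3,3].
μ_θ-semistable layers: μ^(1)=20; μ^(2)=-2; μ^(3)=-15/2; μ^(4)=-13

((0, 0, 3); (1, 0, 0); (3, 3, 0); (0, 1, 0))


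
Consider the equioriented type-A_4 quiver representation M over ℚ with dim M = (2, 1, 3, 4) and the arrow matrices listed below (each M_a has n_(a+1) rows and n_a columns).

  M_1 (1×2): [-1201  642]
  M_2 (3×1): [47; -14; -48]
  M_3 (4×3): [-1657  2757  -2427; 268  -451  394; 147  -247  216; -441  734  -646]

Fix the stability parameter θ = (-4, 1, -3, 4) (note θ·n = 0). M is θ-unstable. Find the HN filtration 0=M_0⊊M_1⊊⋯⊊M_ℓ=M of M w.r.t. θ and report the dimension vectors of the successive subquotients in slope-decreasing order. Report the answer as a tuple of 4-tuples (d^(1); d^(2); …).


Interval decomposition of M: I[1,1], I[1,4], I[3,4]^2, I[4,4].
HN type (ℓ=4): μ^(1)=4; μ^(2)=-1; μ^(3)=-3; μ^(4)=-4

((0, 0, 0, 4); (0, 1, 1, 0); (0, 0, 2, 0); (2, 0, 0, 0))


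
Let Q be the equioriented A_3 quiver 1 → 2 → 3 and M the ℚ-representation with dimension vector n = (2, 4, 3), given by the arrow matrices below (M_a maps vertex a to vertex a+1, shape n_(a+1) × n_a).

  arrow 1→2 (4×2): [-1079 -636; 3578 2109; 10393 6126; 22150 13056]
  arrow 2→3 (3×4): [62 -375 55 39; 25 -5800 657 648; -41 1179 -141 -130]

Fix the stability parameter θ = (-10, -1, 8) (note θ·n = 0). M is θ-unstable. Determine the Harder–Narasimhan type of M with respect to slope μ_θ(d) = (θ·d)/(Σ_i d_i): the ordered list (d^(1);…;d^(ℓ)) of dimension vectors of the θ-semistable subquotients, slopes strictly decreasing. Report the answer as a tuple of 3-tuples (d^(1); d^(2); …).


Via rank(M_{q-1}∘⋯∘M_p): M ≅ I[1,3]^2, I[2,2], I[2,3].
μ_θ-semistable layers: μ^(1)=8; μ^(2)=-1; μ^(3)=-10

((0, 0, 3); (0, 4, 0); (2, 0, 0))


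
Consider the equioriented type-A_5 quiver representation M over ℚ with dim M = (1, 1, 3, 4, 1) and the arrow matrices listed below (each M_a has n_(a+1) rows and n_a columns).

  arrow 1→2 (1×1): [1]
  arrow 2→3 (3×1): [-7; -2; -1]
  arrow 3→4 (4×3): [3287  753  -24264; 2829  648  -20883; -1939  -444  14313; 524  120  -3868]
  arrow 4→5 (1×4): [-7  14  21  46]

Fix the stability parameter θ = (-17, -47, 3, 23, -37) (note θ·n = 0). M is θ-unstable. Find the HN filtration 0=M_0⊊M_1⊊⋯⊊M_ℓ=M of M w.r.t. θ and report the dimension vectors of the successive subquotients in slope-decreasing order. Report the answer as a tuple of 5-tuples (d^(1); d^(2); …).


Interval decomposition of M: I[1,5], I[3,3], I[3,4], I[4,4]^2.
HN type (ℓ=4): μ^(1)=23; μ^(2)=3; μ^(3)=-11/3; μ^(4)=-32

((0, 0, 0, 3, 0); (0, 0, 2, 0, 0); (0, 0, 1, 1, 1); (1, 1, 0, 0, 0))


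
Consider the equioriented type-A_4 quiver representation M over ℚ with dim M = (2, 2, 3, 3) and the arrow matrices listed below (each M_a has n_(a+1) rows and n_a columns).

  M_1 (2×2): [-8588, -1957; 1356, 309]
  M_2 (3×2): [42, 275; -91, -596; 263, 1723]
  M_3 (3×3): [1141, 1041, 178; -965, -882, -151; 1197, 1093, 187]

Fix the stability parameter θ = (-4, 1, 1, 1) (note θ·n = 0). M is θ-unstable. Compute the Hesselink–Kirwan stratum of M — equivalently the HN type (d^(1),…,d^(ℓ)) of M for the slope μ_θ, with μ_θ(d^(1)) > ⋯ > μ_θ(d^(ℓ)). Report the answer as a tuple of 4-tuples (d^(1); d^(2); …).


Barcode: M ≅ I[1,1], I[1,4], I[2,4], I[3,4]. HN layers by μ_θ (2 steps, strictly decreasing):
  μ^(1)=1; μ^(2)=-4

((0, 2, 3, 3); (2, 0, 0, 0))


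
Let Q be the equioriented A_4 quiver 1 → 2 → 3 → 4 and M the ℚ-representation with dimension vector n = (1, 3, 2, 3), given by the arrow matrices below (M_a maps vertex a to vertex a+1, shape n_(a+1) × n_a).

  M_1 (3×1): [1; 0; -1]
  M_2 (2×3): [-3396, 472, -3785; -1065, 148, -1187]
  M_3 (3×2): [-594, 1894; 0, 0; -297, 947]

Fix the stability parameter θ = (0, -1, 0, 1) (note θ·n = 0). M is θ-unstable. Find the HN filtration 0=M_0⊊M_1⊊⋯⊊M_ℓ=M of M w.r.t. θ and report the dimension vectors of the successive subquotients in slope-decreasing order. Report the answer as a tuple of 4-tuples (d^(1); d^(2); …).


Barcode: M ≅ I[1,4], I[2,2], I[2,3], I[4,4]^2. HN layers by μ_θ (4 steps, strictly decreasing):
  μ^(1)=1; μ^(2)=0; μ^(3)=-1/2; μ^(4)=-1

((0, 0, 0, 3); (0, 0, 2, 0); (1, 1, 0, 0); (0, 2, 0, 0))


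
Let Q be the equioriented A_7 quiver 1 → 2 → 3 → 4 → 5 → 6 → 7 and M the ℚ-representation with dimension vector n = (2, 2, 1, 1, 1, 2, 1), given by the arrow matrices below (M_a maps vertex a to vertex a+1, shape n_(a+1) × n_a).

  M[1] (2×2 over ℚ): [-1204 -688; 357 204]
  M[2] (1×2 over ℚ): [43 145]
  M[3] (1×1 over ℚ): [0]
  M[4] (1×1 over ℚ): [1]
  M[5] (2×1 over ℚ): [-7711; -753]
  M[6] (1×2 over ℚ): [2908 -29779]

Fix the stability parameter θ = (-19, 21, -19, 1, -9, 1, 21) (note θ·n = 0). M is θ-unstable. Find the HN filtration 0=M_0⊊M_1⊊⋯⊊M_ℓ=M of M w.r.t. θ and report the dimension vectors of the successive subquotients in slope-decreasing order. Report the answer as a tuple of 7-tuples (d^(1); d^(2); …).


Interval decomposition of M: I[1,1], I[1,3], I[2,2], I[4,7], I[6,6].
HN type (ℓ=4): μ^(1)=21; μ^(2)=1; μ^(3)=-4; μ^(4)=-19

((0, 1, 0, 0, 0, 0, 1); (0, 1, 1, 0, 0, 2, 0); (0, 0, 0, 1, 1, 0, 0); (2, 0, 0, 0, 0, 0, 0))


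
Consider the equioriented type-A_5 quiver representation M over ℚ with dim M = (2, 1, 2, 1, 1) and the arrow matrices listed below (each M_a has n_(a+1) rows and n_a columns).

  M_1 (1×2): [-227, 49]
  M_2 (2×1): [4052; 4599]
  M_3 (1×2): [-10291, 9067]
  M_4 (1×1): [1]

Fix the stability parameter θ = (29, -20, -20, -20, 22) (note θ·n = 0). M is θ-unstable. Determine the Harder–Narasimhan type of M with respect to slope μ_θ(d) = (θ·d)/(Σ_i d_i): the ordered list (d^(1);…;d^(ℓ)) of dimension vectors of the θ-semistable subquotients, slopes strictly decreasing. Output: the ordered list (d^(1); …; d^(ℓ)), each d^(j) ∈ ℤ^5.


Via rank(M_{q-1}∘⋯∘M_p): M ≅ I[1,1], I[1,5], I[3,3].
μ_θ-semistable layers: μ^(1)=29; μ^(2)=22; μ^(3)=-31/4; μ^(4)=-20

((1, 0, 0, 0, 0); (0, 0, 0, 0, 1); (1, 1, 1, 1, 0); (0, 0, 1, 0, 0))


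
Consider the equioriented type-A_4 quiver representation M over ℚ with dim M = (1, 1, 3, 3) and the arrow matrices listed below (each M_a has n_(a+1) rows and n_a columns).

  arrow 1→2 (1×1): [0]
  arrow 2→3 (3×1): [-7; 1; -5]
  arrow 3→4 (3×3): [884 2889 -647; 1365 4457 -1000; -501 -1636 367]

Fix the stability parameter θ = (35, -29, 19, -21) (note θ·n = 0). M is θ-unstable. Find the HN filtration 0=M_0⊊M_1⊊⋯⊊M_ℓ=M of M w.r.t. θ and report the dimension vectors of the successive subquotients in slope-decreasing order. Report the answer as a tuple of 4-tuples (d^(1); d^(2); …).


Barcode: M ≅ I[1,1], I[2,4], I[3,4]^2. HN layers by μ_θ (3 steps, strictly decreasing):
  μ^(1)=35; μ^(2)=-1; μ^(3)=-29

((1, 0, 0, 0); (0, 0, 3, 3); (0, 1, 0, 0))


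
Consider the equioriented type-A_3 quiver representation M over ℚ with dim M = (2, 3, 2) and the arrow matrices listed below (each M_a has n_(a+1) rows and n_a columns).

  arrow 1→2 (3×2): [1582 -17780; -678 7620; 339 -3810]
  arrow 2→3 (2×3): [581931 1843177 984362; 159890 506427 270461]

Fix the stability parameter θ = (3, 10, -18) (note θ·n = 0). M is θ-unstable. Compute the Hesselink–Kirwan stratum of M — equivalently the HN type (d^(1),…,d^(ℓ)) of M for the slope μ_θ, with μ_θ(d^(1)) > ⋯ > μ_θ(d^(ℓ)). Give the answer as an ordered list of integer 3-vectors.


Via rank(M_{q-1}∘⋯∘M_p): M ≅ I[1,1], I[1,3], I[2,2], I[2,3].
μ_θ-semistable layers: μ^(1)=10; μ^(2)=3; μ^(3)=-5/3; μ^(4)=-4

((0, 1, 0); (1, 0, 0); (1, 1, 1); (0, 1, 1))


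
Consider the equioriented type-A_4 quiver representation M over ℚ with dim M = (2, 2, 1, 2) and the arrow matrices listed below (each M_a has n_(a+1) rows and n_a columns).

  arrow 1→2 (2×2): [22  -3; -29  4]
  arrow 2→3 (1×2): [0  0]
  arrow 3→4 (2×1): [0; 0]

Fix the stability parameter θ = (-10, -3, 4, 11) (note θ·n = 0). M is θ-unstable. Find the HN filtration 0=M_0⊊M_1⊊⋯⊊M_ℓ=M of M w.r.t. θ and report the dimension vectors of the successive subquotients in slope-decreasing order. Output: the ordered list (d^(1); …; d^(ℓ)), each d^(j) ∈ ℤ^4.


Barcode: M ≅ I[1,2]^2, I[3,3], I[4,4]^2. HN layers by μ_θ (4 steps, strictly decreasing):
  μ^(1)=11; μ^(2)=4; μ^(3)=-3; μ^(4)=-10

((0, 0, 0, 2); (0, 0, 1, 0); (0, 2, 0, 0); (2, 0, 0, 0))


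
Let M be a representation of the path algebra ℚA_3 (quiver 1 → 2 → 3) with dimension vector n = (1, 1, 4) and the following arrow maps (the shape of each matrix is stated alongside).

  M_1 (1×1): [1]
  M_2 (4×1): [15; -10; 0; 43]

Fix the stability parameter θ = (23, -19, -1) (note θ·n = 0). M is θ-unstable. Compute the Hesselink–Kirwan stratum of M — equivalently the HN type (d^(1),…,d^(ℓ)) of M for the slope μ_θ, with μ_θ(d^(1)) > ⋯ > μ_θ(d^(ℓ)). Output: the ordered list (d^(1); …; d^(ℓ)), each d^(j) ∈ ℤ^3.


Interval decomposition of M: I[1,3], I[3,3]^3.
HN type (ℓ=2): μ^(1)=1; μ^(2)=-1

((1, 1, 1); (0, 0, 3))


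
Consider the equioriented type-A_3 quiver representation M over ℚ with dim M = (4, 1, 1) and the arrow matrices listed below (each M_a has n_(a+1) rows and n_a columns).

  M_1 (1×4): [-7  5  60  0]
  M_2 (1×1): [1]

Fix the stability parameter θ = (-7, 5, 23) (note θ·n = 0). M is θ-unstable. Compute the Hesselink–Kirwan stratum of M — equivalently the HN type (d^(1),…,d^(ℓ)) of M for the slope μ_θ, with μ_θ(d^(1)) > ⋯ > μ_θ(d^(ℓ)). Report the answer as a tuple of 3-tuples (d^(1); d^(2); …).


Barcode: M ≅ I[1,1]^3, I[1,3]. HN layers by μ_θ (3 steps, strictly decreasing):
  μ^(1)=23; μ^(2)=5; μ^(3)=-7

((0, 0, 1); (0, 1, 0); (4, 0, 0))


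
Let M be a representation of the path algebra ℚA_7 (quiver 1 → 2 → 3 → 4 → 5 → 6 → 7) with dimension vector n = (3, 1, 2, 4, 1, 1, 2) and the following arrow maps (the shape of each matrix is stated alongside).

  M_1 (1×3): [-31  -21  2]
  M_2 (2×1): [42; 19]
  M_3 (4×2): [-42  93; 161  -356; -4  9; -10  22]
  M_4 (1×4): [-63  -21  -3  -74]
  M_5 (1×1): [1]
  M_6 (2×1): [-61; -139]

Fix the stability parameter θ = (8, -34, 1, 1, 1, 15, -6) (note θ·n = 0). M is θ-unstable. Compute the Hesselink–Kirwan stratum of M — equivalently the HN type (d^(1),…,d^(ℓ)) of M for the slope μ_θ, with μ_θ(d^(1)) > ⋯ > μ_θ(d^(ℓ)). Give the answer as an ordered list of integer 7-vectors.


Interval decomposition of M: I[1,1]^2, I[1,7], I[3,4], I[4,4]^2, I[7,7].
HN type (ℓ=5): μ^(1)=8; μ^(2)=9/2; μ^(3)=1; μ^(4)=-6; μ^(5)=-13

((2, 0, 0, 0, 0, 0, 0); (0, 0, 0, 0, 0, 1, 1); (0, 0, 2, 4, 1, 0, 0); (0, 0, 0, 0, 0, 0, 1); (1, 1, 0, 0, 0, 0, 0))


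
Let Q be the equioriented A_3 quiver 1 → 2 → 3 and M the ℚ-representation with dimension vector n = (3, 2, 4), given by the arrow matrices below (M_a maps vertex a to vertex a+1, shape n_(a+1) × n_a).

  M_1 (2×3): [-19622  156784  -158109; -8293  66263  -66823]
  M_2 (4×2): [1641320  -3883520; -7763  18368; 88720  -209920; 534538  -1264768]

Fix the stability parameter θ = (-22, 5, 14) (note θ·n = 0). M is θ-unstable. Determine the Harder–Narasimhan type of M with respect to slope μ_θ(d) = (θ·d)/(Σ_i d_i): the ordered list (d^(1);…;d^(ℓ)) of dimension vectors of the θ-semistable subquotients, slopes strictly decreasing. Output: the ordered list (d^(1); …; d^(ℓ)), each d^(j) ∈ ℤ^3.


Interval decomposition of M: I[1,1], I[1,2], I[1,3], I[3,3]^3.
HN type (ℓ=3): μ^(1)=14; μ^(2)=5; μ^(3)=-22

((0, 0, 4); (0, 2, 0); (3, 0, 0))


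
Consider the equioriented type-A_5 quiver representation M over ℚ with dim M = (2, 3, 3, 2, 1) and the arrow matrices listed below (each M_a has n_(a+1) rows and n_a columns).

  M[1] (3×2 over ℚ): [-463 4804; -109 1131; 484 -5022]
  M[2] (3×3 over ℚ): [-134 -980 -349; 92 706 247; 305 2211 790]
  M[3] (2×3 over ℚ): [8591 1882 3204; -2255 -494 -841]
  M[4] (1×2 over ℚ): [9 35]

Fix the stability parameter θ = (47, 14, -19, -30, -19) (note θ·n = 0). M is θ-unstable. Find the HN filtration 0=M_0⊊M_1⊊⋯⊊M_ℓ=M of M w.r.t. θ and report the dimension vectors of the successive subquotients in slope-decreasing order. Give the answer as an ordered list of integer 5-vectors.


Interval decomposition of M: I[1,4], I[1,5], I[2,2], I[3,3].
HN type (ℓ=4): μ^(1)=14; μ^(2)=3; μ^(3)=-7/5; μ^(4)=-19

((0, 1, 0, 0, 0); (1, 1, 1, 1, 0); (1, 1, 1, 1, 1); (0, 0, 1, 0, 0))


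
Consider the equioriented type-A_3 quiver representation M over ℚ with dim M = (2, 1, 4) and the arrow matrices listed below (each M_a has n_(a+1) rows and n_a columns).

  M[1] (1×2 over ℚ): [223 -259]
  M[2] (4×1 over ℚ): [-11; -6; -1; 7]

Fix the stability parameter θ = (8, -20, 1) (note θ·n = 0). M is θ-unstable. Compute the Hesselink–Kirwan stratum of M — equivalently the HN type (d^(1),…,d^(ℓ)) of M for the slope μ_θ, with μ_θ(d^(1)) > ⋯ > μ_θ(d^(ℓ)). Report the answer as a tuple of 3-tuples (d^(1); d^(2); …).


Barcode: M ≅ I[1,1], I[1,3], I[3,3]^3. HN layers by μ_θ (3 steps, strictly decreasing):
  μ^(1)=8; μ^(2)=1; μ^(3)=-6

((1, 0, 0); (0, 0, 4); (1, 1, 0))


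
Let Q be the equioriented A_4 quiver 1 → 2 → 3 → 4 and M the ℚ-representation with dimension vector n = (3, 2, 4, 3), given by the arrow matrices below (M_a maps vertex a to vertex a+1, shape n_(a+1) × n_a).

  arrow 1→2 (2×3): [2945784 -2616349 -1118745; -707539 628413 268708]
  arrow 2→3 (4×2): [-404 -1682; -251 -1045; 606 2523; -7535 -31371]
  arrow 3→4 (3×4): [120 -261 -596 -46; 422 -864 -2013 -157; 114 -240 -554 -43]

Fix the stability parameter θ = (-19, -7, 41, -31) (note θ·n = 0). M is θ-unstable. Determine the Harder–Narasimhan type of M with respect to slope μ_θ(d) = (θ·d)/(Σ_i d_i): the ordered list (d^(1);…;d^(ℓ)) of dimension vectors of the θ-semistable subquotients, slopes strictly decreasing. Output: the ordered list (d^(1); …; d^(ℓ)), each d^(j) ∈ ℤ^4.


Barcode: M ≅ I[1,1], I[1,4]^2, I[3,3], I[3,4]. HN layers by μ_θ (4 steps, strictly decreasing):
  μ^(1)=41; μ^(2)=5; μ^(3)=-7; μ^(4)=-19

((0, 0, 1, 0); (0, 0, 3, 3); (0, 2, 0, 0); (3, 0, 0, 0))


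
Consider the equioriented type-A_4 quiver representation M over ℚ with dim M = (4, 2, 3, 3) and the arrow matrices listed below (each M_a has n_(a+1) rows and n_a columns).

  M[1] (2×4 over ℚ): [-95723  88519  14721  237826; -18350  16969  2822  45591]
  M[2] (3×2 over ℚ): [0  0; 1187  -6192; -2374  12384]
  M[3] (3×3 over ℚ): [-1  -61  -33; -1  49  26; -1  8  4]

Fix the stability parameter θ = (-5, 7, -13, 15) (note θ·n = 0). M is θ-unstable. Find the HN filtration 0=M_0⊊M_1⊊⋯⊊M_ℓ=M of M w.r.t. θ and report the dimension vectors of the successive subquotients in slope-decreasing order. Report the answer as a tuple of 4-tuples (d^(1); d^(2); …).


Barcode: M ≅ I[1,1]^2, I[1,2], I[1,4], I[3,4]^2. HN layers by μ_θ (5 steps, strictly decreasing):
  μ^(1)=15; μ^(2)=7; μ^(3)=-3; μ^(4)=-5; μ^(5)=-13

((0, 0, 0, 3); (0, 1, 0, 0); (0, 1, 1, 0); (4, 0, 0, 0); (0, 0, 2, 0))


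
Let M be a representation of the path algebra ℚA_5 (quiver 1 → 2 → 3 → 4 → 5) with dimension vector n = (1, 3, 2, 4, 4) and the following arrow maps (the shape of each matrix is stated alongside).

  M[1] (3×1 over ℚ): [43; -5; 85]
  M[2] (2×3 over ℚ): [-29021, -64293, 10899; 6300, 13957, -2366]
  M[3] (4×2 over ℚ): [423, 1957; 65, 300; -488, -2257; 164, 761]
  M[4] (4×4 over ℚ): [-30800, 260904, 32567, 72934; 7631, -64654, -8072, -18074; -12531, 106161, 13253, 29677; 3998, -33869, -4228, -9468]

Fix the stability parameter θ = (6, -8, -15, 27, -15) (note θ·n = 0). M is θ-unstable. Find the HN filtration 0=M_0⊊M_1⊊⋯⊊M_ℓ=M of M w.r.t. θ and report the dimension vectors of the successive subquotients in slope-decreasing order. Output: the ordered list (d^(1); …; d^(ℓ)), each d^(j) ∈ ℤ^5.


Barcode: M ≅ I[1,5], I[2,2], I[2,5], I[4,5]^2. HN layers by μ_θ (4 steps, strictly decreasing):
  μ^(1)=6; μ^(2)=-17/3; μ^(3)=-8; μ^(4)=-23/2

((0, 0, 0, 4, 4); (1, 1, 1, 0, 0); (0, 1, 0, 0, 0); (0, 1, 1, 0, 0))


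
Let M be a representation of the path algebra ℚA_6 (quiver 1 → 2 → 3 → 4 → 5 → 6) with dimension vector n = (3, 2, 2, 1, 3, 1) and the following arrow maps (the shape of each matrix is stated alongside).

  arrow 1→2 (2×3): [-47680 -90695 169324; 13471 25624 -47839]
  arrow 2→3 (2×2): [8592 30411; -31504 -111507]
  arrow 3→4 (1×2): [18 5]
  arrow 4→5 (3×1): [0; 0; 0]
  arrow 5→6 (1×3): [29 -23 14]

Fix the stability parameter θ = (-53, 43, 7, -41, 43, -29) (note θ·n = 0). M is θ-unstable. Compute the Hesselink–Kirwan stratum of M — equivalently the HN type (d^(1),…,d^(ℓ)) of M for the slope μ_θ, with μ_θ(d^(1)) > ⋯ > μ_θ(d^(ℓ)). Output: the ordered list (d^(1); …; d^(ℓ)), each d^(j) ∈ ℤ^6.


Via rank(M_{q-1}∘⋯∘M_p): M ≅ I[1,1], I[1,2], I[1,4], I[3,3], I[5,5]^2, I[5,6].
μ_θ-semistable layers: μ^(1)=43; μ^(2)=7; μ^(3)=3; μ^(4)=-53

((0, 1, 0, 0, 2, 0); (0, 0, 1, 0, 1, 1); (0, 1, 1, 1, 0, 0); (3, 0, 0, 0, 0, 0))


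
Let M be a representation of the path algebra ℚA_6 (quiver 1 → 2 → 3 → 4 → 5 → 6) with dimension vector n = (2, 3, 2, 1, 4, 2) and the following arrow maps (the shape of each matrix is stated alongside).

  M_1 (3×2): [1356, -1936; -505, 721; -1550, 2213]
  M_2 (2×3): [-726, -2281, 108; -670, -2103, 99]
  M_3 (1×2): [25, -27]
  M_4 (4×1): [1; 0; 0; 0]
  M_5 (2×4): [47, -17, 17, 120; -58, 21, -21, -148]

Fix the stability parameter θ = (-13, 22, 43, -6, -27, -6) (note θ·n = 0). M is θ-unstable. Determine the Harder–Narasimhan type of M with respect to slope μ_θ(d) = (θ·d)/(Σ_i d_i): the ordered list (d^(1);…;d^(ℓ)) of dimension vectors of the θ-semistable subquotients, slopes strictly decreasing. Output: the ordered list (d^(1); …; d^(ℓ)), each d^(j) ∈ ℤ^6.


Via rank(M_{q-1}∘⋯∘M_p): M ≅ I[1,3], I[1,6], I[2,2], I[5,5]^2, I[5,6].
μ_θ-semistable layers: μ^(1)=43; μ^(2)=22; μ^(3)=26/5; μ^(4)=-6; μ^(5)=-13; μ^(6)=-27

((0, 0, 1, 0, 0, 0); (0, 2, 0, 0, 0, 0); (0, 1, 1, 1, 1, 1); (0, 0, 0, 0, 0, 1); (2, 0, 0, 0, 0, 0); (0, 0, 0, 0, 3, 0))


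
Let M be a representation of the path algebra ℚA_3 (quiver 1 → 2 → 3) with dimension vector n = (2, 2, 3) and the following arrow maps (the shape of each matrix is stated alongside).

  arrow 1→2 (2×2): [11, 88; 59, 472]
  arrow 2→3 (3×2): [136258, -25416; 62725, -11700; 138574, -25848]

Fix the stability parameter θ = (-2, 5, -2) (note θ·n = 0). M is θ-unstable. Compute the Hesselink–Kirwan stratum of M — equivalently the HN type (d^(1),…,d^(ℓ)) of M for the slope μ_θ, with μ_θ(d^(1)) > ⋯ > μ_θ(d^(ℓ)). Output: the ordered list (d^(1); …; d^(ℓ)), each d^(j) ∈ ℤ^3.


Interval decomposition of M: I[1,1], I[1,3], I[2,2], I[3,3]^2.
HN type (ℓ=3): μ^(1)=5; μ^(2)=3/2; μ^(3)=-2

((0, 1, 0); (0, 1, 1); (2, 0, 2))


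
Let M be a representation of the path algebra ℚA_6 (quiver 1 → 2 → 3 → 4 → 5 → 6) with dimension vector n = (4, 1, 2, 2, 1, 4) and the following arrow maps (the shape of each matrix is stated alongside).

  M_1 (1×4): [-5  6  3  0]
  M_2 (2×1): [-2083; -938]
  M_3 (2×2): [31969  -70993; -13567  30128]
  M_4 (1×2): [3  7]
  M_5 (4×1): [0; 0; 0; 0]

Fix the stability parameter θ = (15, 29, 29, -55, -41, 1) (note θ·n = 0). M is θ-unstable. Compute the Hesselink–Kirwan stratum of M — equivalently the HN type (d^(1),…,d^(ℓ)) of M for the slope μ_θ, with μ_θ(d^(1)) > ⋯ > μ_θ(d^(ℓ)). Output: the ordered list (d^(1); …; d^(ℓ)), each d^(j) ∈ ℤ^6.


Interval decomposition of M: I[1,1]^3, I[1,4], I[3,5], I[6,6]^4.
HN type (ℓ=4): μ^(1)=15; μ^(2)=9/2; μ^(3)=1; μ^(4)=-67/3

((3, 0, 0, 0, 0, 0); (1, 1, 1, 1, 0, 0); (0, 0, 0, 0, 0, 4); (0, 0, 1, 1, 1, 0))


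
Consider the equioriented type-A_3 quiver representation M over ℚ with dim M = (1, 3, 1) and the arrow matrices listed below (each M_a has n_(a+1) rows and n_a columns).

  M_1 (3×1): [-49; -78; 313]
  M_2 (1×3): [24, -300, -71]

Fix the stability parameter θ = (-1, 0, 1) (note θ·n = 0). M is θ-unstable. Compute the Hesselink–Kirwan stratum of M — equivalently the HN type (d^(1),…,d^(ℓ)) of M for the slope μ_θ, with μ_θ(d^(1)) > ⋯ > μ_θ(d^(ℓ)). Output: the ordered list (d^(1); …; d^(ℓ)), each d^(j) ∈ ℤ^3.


Via rank(M_{q-1}∘⋯∘M_p): M ≅ I[1,3], I[2,2]^2.
μ_θ-semistable layers: μ^(1)=1; μ^(2)=0; μ^(3)=-1

((0, 0, 1); (0, 3, 0); (1, 0, 0))


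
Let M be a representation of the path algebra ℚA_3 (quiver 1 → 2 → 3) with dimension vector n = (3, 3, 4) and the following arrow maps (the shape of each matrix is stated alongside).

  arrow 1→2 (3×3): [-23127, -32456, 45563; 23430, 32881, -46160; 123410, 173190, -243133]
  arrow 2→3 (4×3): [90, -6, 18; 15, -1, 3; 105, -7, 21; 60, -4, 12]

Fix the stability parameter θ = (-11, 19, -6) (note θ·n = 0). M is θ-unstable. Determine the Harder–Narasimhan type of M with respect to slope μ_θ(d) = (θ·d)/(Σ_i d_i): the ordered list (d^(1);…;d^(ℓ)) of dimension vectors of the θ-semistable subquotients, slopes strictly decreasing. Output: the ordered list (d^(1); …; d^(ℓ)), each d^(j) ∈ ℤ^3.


Barcode: M ≅ I[1,2]^2, I[1,3], I[3,3]^3. HN layers by μ_θ (4 steps, strictly decreasing):
  μ^(1)=19; μ^(2)=13/2; μ^(3)=-6; μ^(4)=-11

((0, 2, 0); (0, 1, 1); (0, 0, 3); (3, 0, 0))


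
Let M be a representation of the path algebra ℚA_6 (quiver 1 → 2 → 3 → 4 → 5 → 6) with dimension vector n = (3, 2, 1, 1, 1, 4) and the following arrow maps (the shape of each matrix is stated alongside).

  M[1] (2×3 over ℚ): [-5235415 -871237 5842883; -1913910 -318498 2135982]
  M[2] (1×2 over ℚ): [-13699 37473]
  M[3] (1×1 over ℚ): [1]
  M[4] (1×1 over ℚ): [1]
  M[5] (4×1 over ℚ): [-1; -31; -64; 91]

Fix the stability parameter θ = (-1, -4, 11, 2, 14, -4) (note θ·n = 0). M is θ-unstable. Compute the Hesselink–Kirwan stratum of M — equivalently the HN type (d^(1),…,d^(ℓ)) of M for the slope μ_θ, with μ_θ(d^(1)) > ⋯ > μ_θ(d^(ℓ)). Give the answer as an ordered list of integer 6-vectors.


Via rank(M_{q-1}∘⋯∘M_p): M ≅ I[1,1]^2, I[1,6], I[2,2], I[6,6]^3.
μ_θ-semistable layers: μ^(1)=23/4; μ^(2)=-1; μ^(3)=-5/2; μ^(4)=-4

((0, 0, 1, 1, 1, 1); (2, 0, 0, 0, 0, 0); (1, 1, 0, 0, 0, 0); (0, 1, 0, 0, 0, 3))


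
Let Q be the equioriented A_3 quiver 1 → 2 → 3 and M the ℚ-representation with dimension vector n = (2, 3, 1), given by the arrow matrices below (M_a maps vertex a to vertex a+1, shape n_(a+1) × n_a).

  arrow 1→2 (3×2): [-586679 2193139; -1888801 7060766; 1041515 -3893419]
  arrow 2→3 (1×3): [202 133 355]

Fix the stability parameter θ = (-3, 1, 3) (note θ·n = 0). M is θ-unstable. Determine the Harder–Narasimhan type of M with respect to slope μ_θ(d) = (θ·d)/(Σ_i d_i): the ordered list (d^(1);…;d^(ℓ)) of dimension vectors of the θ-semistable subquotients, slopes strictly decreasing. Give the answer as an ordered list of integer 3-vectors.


Barcode: M ≅ I[1,2], I[1,3], I[2,2]. HN layers by μ_θ (3 steps, strictly decreasing):
  μ^(1)=3; μ^(2)=1; μ^(3)=-3

((0, 0, 1); (0, 3, 0); (2, 0, 0))


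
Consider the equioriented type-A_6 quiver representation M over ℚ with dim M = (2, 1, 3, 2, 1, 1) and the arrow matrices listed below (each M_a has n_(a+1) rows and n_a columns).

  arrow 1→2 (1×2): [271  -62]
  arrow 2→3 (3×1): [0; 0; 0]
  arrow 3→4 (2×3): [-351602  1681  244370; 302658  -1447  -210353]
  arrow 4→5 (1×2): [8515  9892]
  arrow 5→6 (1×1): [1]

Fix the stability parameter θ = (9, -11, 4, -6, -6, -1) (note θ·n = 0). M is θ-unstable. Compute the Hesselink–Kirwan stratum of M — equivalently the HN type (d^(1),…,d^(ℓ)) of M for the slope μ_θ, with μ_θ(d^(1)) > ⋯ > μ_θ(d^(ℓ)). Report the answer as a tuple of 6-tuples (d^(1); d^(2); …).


Interval decomposition of M: I[1,1], I[1,2], I[3,3], I[3,4], I[3,6].
HN type (ℓ=4): μ^(1)=9; μ^(2)=4; μ^(3)=-1; μ^(4)=-8/3

((1, 0, 0, 0, 0, 0); (0, 0, 1, 0, 0, 0); (1, 1, 1, 1, 0, 1); (0, 0, 1, 1, 1, 0))


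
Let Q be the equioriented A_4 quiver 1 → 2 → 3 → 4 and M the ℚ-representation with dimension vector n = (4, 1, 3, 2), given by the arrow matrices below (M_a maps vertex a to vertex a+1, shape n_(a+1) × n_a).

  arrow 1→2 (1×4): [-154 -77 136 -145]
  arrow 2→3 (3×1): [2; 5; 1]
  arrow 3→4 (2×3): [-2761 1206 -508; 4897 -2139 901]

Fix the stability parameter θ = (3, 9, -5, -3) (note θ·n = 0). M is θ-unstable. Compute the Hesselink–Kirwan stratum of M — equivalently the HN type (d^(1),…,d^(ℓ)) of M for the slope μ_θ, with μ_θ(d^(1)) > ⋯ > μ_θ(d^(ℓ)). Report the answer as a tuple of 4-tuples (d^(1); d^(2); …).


Via rank(M_{q-1}∘⋯∘M_p): M ≅ I[1,1]^3, I[1,3], I[3,4]^2.
μ_θ-semistable layers: μ^(1)=3; μ^(2)=7/3; μ^(3)=-3; μ^(4)=-5

((3, 0, 0, 0); (1, 1, 1, 0); (0, 0, 0, 2); (0, 0, 2, 0))


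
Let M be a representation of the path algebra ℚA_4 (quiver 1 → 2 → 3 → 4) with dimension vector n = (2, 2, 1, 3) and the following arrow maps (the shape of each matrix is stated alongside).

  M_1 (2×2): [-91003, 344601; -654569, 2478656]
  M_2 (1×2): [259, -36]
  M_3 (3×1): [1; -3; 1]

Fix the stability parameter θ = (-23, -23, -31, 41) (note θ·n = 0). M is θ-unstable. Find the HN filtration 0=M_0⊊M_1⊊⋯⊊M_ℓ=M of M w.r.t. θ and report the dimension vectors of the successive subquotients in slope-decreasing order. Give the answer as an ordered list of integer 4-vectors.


Interval decomposition of M: I[1,2], I[1,4], I[4,4]^2.
HN type (ℓ=3): μ^(1)=41; μ^(2)=-23; μ^(3)=-77/3

((0, 0, 0, 3); (1, 1, 0, 0); (1, 1, 1, 0))


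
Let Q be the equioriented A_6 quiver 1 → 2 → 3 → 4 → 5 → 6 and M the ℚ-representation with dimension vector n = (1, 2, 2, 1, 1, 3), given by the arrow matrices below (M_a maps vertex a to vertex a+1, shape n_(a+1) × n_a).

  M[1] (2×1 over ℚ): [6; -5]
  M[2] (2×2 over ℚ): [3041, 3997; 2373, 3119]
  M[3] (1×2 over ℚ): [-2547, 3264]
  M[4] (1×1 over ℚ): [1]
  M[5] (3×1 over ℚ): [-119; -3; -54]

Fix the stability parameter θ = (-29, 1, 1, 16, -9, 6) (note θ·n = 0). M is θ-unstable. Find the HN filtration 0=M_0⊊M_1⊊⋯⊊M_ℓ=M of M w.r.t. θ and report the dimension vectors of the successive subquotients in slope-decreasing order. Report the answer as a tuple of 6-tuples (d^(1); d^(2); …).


Interval decomposition of M: I[1,6], I[2,3], I[6,6]^2.
HN type (ℓ=4): μ^(1)=6; μ^(2)=7/2; μ^(3)=1; μ^(4)=-29

((0, 0, 0, 0, 0, 3); (0, 0, 0, 1, 1, 0); (0, 2, 2, 0, 0, 0); (1, 0, 0, 0, 0, 0))


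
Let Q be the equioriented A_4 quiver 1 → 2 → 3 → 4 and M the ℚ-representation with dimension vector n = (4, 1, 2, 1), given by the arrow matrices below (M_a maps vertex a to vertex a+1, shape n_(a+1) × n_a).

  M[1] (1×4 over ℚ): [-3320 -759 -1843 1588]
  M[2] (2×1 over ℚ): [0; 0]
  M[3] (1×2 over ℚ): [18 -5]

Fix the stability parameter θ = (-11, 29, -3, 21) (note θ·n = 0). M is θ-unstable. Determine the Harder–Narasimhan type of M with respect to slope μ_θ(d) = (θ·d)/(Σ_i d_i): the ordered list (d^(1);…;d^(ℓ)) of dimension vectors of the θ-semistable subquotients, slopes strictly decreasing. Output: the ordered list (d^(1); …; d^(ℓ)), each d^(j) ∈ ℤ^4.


Via rank(M_{q-1}∘⋯∘M_p): M ≅ I[1,1]^3, I[1,2], I[3,3], I[3,4].
μ_θ-semistable layers: μ^(1)=29; μ^(2)=21; μ^(3)=-3; μ^(4)=-11

((0, 1, 0, 0); (0, 0, 0, 1); (0, 0, 2, 0); (4, 0, 0, 0))
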